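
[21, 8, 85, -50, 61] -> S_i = Random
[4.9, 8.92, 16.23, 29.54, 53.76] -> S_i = 4.90*1.82^i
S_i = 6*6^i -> [6, 36, 216, 1296, 7776]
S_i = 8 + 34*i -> [8, 42, 76, 110, 144]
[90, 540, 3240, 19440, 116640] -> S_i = 90*6^i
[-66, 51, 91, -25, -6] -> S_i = Random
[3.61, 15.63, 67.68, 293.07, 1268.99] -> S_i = 3.61*4.33^i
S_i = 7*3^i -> [7, 21, 63, 189, 567]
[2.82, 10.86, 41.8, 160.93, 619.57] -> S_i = 2.82*3.85^i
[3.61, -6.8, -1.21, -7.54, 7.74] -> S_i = Random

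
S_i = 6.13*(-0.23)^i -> [6.13, -1.41, 0.32, -0.07, 0.02]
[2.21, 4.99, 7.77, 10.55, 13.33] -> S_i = 2.21 + 2.78*i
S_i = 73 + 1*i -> [73, 74, 75, 76, 77]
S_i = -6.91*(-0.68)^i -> [-6.91, 4.7, -3.2, 2.17, -1.48]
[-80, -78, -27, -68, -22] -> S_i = Random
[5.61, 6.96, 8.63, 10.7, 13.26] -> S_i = 5.61*1.24^i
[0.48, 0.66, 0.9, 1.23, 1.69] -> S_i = 0.48*1.37^i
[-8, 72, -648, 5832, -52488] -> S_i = -8*-9^i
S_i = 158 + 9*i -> [158, 167, 176, 185, 194]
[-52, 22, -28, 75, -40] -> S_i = Random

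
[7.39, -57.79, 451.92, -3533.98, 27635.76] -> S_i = 7.39*(-7.82)^i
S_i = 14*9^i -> [14, 126, 1134, 10206, 91854]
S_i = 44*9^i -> [44, 396, 3564, 32076, 288684]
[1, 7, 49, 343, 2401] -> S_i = 1*7^i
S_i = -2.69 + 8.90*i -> [-2.69, 6.21, 15.11, 24.01, 32.91]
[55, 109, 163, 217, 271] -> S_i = 55 + 54*i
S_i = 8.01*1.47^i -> [8.01, 11.77, 17.31, 25.44, 37.4]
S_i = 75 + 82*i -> [75, 157, 239, 321, 403]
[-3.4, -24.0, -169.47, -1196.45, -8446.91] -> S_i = -3.40*7.06^i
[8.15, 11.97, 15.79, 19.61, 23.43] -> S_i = 8.15 + 3.82*i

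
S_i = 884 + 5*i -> [884, 889, 894, 899, 904]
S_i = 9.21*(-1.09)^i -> [9.21, -10.04, 10.94, -11.93, 13.0]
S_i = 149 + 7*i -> [149, 156, 163, 170, 177]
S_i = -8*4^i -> [-8, -32, -128, -512, -2048]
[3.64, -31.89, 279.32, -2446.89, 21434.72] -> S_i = 3.64*(-8.76)^i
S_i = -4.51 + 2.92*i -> [-4.51, -1.59, 1.33, 4.25, 7.17]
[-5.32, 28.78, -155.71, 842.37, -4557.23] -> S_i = -5.32*(-5.41)^i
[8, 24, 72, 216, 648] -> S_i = 8*3^i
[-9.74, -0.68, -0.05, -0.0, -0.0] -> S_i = -9.74*0.07^i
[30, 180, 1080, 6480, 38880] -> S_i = 30*6^i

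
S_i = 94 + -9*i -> [94, 85, 76, 67, 58]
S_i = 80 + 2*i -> [80, 82, 84, 86, 88]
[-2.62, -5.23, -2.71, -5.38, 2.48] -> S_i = Random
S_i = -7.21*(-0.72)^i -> [-7.21, 5.19, -3.74, 2.69, -1.94]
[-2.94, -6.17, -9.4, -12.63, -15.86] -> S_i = -2.94 + -3.23*i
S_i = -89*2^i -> [-89, -178, -356, -712, -1424]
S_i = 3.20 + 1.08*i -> [3.2, 4.28, 5.36, 6.44, 7.52]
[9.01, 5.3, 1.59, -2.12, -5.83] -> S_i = 9.01 + -3.71*i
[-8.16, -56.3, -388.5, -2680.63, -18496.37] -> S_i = -8.16*6.90^i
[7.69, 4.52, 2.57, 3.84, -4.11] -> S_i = Random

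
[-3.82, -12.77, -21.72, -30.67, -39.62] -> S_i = -3.82 + -8.95*i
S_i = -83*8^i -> [-83, -664, -5312, -42496, -339968]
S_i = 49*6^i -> [49, 294, 1764, 10584, 63504]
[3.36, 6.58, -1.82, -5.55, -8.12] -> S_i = Random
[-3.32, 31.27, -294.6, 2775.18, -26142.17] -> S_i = -3.32*(-9.42)^i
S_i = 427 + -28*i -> [427, 399, 371, 343, 315]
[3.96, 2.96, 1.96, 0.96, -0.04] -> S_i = 3.96 + -1.00*i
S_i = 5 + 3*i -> [5, 8, 11, 14, 17]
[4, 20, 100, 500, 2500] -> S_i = 4*5^i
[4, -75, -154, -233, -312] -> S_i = 4 + -79*i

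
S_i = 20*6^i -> [20, 120, 720, 4320, 25920]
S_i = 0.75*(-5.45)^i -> [0.75, -4.09, 22.28, -121.41, 661.68]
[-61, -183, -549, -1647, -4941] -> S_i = -61*3^i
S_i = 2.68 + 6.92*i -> [2.68, 9.6, 16.52, 23.44, 30.36]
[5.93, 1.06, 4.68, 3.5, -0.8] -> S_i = Random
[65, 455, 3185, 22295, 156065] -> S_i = 65*7^i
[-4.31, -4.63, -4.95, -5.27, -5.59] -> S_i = -4.31 + -0.32*i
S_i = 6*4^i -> [6, 24, 96, 384, 1536]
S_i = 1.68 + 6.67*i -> [1.68, 8.35, 15.02, 21.69, 28.36]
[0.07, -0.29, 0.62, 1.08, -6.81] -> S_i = Random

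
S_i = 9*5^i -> [9, 45, 225, 1125, 5625]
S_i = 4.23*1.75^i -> [4.23, 7.4, 12.95, 22.67, 39.67]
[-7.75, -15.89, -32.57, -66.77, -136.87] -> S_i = -7.75*2.05^i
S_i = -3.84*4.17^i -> [-3.84, -16.01, -66.77, -278.44, -1161.12]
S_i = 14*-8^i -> [14, -112, 896, -7168, 57344]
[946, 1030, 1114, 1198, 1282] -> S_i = 946 + 84*i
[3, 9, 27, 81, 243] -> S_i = 3*3^i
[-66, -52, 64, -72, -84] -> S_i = Random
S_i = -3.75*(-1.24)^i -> [-3.75, 4.65, -5.77, 7.15, -8.87]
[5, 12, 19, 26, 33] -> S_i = 5 + 7*i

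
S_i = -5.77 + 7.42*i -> [-5.77, 1.65, 9.07, 16.49, 23.91]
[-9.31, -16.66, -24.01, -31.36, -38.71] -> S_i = -9.31 + -7.35*i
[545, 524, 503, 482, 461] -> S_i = 545 + -21*i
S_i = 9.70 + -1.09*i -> [9.7, 8.61, 7.52, 6.43, 5.34]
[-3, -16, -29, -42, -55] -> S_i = -3 + -13*i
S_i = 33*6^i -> [33, 198, 1188, 7128, 42768]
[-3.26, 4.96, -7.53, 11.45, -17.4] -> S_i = -3.26*(-1.52)^i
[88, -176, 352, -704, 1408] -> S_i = 88*-2^i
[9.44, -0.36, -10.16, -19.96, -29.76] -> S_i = 9.44 + -9.80*i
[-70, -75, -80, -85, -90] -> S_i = -70 + -5*i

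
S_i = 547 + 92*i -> [547, 639, 731, 823, 915]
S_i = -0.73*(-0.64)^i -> [-0.73, 0.47, -0.3, 0.19, -0.12]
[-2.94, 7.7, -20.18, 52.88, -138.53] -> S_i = -2.94*(-2.62)^i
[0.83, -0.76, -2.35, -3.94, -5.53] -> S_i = 0.83 + -1.59*i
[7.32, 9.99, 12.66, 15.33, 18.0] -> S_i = 7.32 + 2.67*i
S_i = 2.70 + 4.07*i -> [2.7, 6.77, 10.84, 14.91, 18.98]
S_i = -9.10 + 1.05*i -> [-9.1, -8.05, -7.0, -5.95, -4.9]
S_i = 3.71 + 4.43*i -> [3.71, 8.14, 12.57, 17.0, 21.43]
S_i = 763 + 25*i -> [763, 788, 813, 838, 863]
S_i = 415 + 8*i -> [415, 423, 431, 439, 447]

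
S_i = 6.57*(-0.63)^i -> [6.57, -4.14, 2.61, -1.64, 1.03]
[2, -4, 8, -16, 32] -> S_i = 2*-2^i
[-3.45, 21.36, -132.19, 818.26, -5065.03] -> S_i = -3.45*(-6.19)^i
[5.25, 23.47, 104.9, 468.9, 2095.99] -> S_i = 5.25*4.47^i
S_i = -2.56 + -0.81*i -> [-2.56, -3.37, -4.18, -4.99, -5.8]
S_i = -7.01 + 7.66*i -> [-7.01, 0.65, 8.31, 15.97, 23.63]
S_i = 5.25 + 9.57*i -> [5.25, 14.82, 24.39, 33.96, 43.53]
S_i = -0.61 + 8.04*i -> [-0.61, 7.43, 15.47, 23.51, 31.55]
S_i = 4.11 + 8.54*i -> [4.11, 12.65, 21.19, 29.73, 38.27]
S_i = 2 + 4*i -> [2, 6, 10, 14, 18]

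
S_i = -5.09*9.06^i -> [-5.09, -46.12, -417.81, -3785.32, -34294.98]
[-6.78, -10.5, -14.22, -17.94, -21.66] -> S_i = -6.78 + -3.72*i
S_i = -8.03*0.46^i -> [-8.03, -3.69, -1.7, -0.78, -0.36]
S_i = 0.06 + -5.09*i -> [0.06, -5.03, -10.12, -15.21, -20.3]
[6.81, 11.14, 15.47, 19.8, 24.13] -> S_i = 6.81 + 4.33*i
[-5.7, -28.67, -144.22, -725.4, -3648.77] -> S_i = -5.70*5.03^i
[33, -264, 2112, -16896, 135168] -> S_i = 33*-8^i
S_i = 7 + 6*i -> [7, 13, 19, 25, 31]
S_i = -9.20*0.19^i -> [-9.2, -1.75, -0.33, -0.06, -0.01]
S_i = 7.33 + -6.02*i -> [7.33, 1.31, -4.71, -10.73, -16.75]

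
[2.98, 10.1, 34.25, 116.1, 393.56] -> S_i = 2.98*3.39^i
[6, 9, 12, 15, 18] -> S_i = 6 + 3*i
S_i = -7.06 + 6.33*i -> [-7.06, -0.73, 5.6, 11.93, 18.26]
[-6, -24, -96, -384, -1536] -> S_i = -6*4^i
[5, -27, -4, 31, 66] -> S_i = Random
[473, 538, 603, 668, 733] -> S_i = 473 + 65*i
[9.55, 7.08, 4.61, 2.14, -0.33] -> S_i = 9.55 + -2.47*i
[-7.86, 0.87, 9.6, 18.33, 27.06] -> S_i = -7.86 + 8.73*i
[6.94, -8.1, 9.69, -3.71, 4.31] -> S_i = Random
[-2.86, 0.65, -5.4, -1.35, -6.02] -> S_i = Random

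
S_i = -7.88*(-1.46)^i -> [-7.88, 11.5, -16.8, 24.52, -35.8]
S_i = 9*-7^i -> [9, -63, 441, -3087, 21609]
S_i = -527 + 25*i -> [-527, -502, -477, -452, -427]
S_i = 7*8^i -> [7, 56, 448, 3584, 28672]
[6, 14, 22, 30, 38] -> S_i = 6 + 8*i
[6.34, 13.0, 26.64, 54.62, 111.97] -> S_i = 6.34*2.05^i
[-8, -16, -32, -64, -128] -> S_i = -8*2^i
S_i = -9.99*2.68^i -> [-9.99, -26.77, -71.75, -192.3, -515.35]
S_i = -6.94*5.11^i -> [-6.94, -35.46, -181.22, -926.02, -4731.98]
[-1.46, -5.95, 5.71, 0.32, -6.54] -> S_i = Random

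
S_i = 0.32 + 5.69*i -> [0.32, 6.01, 11.7, 17.39, 23.08]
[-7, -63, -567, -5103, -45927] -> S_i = -7*9^i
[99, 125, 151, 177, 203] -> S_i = 99 + 26*i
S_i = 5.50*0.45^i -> [5.5, 2.48, 1.11, 0.5, 0.23]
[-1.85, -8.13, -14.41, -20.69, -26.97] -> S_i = -1.85 + -6.28*i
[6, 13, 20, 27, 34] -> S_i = 6 + 7*i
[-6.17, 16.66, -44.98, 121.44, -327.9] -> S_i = -6.17*(-2.70)^i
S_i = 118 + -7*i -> [118, 111, 104, 97, 90]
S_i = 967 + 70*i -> [967, 1037, 1107, 1177, 1247]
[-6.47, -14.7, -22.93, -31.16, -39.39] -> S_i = -6.47 + -8.23*i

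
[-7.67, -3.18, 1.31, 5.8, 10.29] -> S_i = -7.67 + 4.49*i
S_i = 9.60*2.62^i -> [9.6, 25.15, 65.9, 172.65, 452.35]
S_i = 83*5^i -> [83, 415, 2075, 10375, 51875]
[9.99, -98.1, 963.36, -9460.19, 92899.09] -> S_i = 9.99*(-9.82)^i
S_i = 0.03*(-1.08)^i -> [0.03, -0.03, 0.03, -0.04, 0.04]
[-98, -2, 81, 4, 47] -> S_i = Random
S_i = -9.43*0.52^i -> [-9.43, -4.9, -2.55, -1.33, -0.69]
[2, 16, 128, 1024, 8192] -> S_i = 2*8^i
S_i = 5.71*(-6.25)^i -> [5.71, -35.69, 223.05, -1394.04, 8712.77]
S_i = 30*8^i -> [30, 240, 1920, 15360, 122880]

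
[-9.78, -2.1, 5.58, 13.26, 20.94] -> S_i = -9.78 + 7.68*i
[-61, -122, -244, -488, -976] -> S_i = -61*2^i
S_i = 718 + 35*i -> [718, 753, 788, 823, 858]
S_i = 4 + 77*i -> [4, 81, 158, 235, 312]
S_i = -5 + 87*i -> [-5, 82, 169, 256, 343]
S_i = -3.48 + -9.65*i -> [-3.48, -13.13, -22.78, -32.43, -42.08]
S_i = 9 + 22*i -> [9, 31, 53, 75, 97]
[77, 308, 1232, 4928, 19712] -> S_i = 77*4^i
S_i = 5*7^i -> [5, 35, 245, 1715, 12005]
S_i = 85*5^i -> [85, 425, 2125, 10625, 53125]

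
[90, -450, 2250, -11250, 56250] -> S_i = 90*-5^i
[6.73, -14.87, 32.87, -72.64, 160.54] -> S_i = 6.73*(-2.21)^i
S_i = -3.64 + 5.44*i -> [-3.64, 1.8, 7.24, 12.68, 18.12]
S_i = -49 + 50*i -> [-49, 1, 51, 101, 151]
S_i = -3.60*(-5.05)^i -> [-3.6, 18.18, -91.81, 463.64, -2341.36]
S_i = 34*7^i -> [34, 238, 1666, 11662, 81634]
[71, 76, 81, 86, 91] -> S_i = 71 + 5*i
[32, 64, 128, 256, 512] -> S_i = 32*2^i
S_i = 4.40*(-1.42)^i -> [4.4, -6.25, 8.87, -12.6, 17.89]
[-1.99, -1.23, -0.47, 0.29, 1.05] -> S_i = -1.99 + 0.76*i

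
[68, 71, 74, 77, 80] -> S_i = 68 + 3*i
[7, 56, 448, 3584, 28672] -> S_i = 7*8^i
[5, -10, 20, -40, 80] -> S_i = 5*-2^i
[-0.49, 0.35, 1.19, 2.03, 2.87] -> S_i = -0.49 + 0.84*i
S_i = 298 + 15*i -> [298, 313, 328, 343, 358]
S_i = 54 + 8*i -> [54, 62, 70, 78, 86]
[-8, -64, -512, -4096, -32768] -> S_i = -8*8^i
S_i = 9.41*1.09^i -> [9.41, 10.26, 11.18, 12.19, 13.28]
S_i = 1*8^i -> [1, 8, 64, 512, 4096]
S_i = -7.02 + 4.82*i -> [-7.02, -2.2, 2.62, 7.44, 12.26]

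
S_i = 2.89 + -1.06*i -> [2.89, 1.83, 0.77, -0.29, -1.35]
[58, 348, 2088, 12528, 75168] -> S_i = 58*6^i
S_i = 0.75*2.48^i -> [0.75, 1.86, 4.61, 11.44, 28.37]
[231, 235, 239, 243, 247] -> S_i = 231 + 4*i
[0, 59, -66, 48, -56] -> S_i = Random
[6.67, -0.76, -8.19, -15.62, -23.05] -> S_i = 6.67 + -7.43*i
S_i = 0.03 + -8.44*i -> [0.03, -8.41, -16.85, -25.29, -33.73]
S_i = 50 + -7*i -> [50, 43, 36, 29, 22]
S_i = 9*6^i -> [9, 54, 324, 1944, 11664]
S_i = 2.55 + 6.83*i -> [2.55, 9.38, 16.21, 23.04, 29.87]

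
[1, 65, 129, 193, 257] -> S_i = 1 + 64*i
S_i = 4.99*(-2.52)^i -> [4.99, -12.57, 31.69, -79.86, 201.23]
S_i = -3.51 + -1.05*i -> [-3.51, -4.56, -5.61, -6.66, -7.71]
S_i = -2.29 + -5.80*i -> [-2.29, -8.09, -13.89, -19.69, -25.49]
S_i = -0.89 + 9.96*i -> [-0.89, 9.07, 19.03, 28.99, 38.95]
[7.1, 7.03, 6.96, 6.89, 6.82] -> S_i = 7.10 + -0.07*i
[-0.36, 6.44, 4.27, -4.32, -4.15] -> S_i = Random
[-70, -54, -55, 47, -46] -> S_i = Random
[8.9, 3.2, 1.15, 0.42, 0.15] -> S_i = 8.90*0.36^i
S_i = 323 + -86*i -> [323, 237, 151, 65, -21]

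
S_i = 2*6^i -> [2, 12, 72, 432, 2592]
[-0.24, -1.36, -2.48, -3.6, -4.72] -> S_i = -0.24 + -1.12*i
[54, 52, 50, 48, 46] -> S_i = 54 + -2*i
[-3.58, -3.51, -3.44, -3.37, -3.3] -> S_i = -3.58 + 0.07*i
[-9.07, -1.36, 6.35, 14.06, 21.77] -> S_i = -9.07 + 7.71*i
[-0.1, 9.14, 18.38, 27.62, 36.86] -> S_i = -0.10 + 9.24*i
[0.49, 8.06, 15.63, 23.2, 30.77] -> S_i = 0.49 + 7.57*i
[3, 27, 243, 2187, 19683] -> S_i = 3*9^i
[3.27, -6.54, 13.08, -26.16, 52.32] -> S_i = 3.27*(-2.00)^i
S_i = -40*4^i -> [-40, -160, -640, -2560, -10240]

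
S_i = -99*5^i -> [-99, -495, -2475, -12375, -61875]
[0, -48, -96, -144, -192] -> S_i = 0 + -48*i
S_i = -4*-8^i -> [-4, 32, -256, 2048, -16384]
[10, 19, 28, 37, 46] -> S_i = 10 + 9*i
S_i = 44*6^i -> [44, 264, 1584, 9504, 57024]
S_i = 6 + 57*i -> [6, 63, 120, 177, 234]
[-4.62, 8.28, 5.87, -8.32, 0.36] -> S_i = Random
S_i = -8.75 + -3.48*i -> [-8.75, -12.23, -15.71, -19.19, -22.67]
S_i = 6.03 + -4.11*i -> [6.03, 1.92, -2.19, -6.3, -10.41]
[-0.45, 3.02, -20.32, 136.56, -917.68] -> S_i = -0.45*(-6.72)^i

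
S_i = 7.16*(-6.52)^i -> [7.16, -46.68, 304.37, -1984.52, 12939.08]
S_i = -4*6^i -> [-4, -24, -144, -864, -5184]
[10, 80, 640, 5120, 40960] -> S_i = 10*8^i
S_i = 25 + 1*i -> [25, 26, 27, 28, 29]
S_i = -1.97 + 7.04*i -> [-1.97, 5.07, 12.11, 19.15, 26.19]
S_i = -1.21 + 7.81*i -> [-1.21, 6.6, 14.41, 22.22, 30.03]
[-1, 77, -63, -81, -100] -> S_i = Random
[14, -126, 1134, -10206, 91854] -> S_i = 14*-9^i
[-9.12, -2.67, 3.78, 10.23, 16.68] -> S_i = -9.12 + 6.45*i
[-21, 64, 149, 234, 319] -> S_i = -21 + 85*i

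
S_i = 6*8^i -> [6, 48, 384, 3072, 24576]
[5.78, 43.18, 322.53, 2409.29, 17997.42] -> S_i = 5.78*7.47^i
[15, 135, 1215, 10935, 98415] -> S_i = 15*9^i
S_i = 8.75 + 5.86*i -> [8.75, 14.61, 20.47, 26.33, 32.19]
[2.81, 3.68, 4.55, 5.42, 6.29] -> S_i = 2.81 + 0.87*i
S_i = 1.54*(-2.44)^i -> [1.54, -3.76, 9.17, -22.37, 54.59]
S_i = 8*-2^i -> [8, -16, 32, -64, 128]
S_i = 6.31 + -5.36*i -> [6.31, 0.95, -4.41, -9.77, -15.13]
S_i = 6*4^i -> [6, 24, 96, 384, 1536]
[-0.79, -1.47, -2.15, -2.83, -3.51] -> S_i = -0.79 + -0.68*i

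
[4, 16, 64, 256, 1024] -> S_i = 4*4^i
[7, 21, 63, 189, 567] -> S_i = 7*3^i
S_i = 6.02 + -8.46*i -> [6.02, -2.44, -10.9, -19.36, -27.82]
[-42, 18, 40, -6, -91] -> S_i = Random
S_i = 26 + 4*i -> [26, 30, 34, 38, 42]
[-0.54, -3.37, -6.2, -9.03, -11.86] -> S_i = -0.54 + -2.83*i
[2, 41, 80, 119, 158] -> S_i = 2 + 39*i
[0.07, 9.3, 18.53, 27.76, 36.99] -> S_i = 0.07 + 9.23*i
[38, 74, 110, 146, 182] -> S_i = 38 + 36*i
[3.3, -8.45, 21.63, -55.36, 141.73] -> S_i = 3.30*(-2.56)^i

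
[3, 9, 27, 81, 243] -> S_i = 3*3^i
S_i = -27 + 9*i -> [-27, -18, -9, 0, 9]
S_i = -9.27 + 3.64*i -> [-9.27, -5.63, -1.99, 1.65, 5.29]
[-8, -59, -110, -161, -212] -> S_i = -8 + -51*i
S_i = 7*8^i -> [7, 56, 448, 3584, 28672]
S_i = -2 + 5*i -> [-2, 3, 8, 13, 18]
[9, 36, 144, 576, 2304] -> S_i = 9*4^i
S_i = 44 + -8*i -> [44, 36, 28, 20, 12]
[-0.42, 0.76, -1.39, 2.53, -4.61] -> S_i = -0.42*(-1.82)^i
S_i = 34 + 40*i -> [34, 74, 114, 154, 194]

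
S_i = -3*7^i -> [-3, -21, -147, -1029, -7203]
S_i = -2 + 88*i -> [-2, 86, 174, 262, 350]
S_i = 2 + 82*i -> [2, 84, 166, 248, 330]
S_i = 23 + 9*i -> [23, 32, 41, 50, 59]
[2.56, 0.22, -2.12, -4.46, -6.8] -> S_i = 2.56 + -2.34*i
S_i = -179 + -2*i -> [-179, -181, -183, -185, -187]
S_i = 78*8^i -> [78, 624, 4992, 39936, 319488]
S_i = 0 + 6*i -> [0, 6, 12, 18, 24]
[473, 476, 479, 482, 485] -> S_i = 473 + 3*i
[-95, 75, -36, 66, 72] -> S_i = Random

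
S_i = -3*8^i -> [-3, -24, -192, -1536, -12288]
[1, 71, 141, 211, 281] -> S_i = 1 + 70*i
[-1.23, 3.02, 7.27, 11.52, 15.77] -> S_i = -1.23 + 4.25*i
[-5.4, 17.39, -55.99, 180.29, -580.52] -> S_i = -5.40*(-3.22)^i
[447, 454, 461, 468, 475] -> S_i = 447 + 7*i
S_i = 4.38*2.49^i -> [4.38, 10.91, 27.16, 67.62, 168.37]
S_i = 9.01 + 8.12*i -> [9.01, 17.13, 25.25, 33.37, 41.49]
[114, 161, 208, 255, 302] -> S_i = 114 + 47*i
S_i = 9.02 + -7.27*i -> [9.02, 1.75, -5.52, -12.79, -20.06]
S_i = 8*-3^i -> [8, -24, 72, -216, 648]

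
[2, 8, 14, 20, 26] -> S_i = 2 + 6*i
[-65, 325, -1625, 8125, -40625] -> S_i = -65*-5^i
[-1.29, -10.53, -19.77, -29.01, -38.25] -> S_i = -1.29 + -9.24*i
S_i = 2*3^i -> [2, 6, 18, 54, 162]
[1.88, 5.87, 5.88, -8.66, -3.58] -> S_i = Random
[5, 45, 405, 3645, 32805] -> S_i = 5*9^i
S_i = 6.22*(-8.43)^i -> [6.22, -52.43, 442.02, -3726.26, 31412.37]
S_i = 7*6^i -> [7, 42, 252, 1512, 9072]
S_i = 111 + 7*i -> [111, 118, 125, 132, 139]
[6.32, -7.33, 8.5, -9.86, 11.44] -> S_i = 6.32*(-1.16)^i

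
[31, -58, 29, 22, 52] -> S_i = Random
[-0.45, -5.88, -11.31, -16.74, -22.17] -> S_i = -0.45 + -5.43*i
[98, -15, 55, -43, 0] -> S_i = Random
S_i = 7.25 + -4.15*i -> [7.25, 3.1, -1.05, -5.2, -9.35]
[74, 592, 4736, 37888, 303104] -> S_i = 74*8^i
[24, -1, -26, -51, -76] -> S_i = 24 + -25*i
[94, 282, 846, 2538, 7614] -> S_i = 94*3^i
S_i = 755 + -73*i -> [755, 682, 609, 536, 463]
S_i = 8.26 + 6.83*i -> [8.26, 15.09, 21.92, 28.75, 35.58]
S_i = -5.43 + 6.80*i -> [-5.43, 1.37, 8.17, 14.97, 21.77]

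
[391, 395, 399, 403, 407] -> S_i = 391 + 4*i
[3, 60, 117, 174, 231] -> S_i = 3 + 57*i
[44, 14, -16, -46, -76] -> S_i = 44 + -30*i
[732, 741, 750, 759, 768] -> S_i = 732 + 9*i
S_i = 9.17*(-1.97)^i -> [9.17, -18.06, 35.59, -70.11, 138.11]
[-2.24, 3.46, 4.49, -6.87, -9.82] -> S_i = Random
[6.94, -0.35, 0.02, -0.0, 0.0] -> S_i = 6.94*(-0.05)^i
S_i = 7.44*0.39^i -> [7.44, 2.9, 1.13, 0.44, 0.17]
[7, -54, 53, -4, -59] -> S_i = Random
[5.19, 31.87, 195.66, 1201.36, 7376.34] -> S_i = 5.19*6.14^i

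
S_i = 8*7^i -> [8, 56, 392, 2744, 19208]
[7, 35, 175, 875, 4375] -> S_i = 7*5^i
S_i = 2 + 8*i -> [2, 10, 18, 26, 34]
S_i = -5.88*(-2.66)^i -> [-5.88, 15.64, -41.6, 110.67, -294.38]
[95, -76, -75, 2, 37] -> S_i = Random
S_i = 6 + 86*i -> [6, 92, 178, 264, 350]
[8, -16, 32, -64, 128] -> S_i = 8*-2^i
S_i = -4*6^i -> [-4, -24, -144, -864, -5184]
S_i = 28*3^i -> [28, 84, 252, 756, 2268]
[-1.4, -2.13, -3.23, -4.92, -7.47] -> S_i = -1.40*1.52^i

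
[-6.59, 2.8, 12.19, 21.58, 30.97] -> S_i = -6.59 + 9.39*i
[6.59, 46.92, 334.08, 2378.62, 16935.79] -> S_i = 6.59*7.12^i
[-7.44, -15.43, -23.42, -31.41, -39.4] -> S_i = -7.44 + -7.99*i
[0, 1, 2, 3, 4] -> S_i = 0 + 1*i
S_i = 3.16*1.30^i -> [3.16, 4.11, 5.34, 6.94, 9.03]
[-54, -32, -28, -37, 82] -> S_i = Random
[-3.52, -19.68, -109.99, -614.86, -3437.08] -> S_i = -3.52*5.59^i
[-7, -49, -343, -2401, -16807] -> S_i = -7*7^i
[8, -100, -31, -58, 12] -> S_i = Random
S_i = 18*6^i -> [18, 108, 648, 3888, 23328]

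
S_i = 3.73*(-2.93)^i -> [3.73, -10.93, 32.02, -93.82, 274.9]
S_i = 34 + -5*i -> [34, 29, 24, 19, 14]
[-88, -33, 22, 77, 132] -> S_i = -88 + 55*i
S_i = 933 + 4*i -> [933, 937, 941, 945, 949]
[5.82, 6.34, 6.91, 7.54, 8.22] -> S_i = 5.82*1.09^i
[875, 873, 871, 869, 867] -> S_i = 875 + -2*i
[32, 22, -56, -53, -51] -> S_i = Random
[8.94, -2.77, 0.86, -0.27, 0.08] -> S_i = 8.94*(-0.31)^i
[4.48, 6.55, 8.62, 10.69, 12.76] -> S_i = 4.48 + 2.07*i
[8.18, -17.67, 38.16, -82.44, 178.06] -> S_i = 8.18*(-2.16)^i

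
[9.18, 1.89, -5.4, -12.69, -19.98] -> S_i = 9.18 + -7.29*i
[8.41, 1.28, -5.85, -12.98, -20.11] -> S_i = 8.41 + -7.13*i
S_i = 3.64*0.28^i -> [3.64, 1.02, 0.29, 0.08, 0.02]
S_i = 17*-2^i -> [17, -34, 68, -136, 272]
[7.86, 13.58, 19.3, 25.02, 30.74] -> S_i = 7.86 + 5.72*i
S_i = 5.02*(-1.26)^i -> [5.02, -6.33, 7.97, -10.04, 12.65]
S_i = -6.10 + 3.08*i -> [-6.1, -3.02, 0.06, 3.14, 6.22]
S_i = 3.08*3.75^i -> [3.08, 11.55, 43.31, 162.42, 609.08]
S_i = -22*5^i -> [-22, -110, -550, -2750, -13750]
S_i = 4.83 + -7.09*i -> [4.83, -2.26, -9.35, -16.44, -23.53]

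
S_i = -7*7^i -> [-7, -49, -343, -2401, -16807]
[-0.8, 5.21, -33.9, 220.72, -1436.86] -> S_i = -0.80*(-6.51)^i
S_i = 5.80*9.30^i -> [5.8, 53.94, 501.64, 4665.27, 43387.02]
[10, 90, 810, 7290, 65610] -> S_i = 10*9^i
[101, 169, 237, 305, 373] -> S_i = 101 + 68*i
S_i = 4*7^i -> [4, 28, 196, 1372, 9604]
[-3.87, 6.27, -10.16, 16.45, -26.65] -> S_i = -3.87*(-1.62)^i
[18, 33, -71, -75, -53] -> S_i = Random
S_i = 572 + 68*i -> [572, 640, 708, 776, 844]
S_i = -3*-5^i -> [-3, 15, -75, 375, -1875]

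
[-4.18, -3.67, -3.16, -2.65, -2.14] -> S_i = -4.18 + 0.51*i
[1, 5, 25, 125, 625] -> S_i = 1*5^i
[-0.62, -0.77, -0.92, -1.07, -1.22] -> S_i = -0.62 + -0.15*i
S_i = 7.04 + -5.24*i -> [7.04, 1.8, -3.44, -8.68, -13.92]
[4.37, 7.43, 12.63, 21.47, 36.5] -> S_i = 4.37*1.70^i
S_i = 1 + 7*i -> [1, 8, 15, 22, 29]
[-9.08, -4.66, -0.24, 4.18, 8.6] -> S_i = -9.08 + 4.42*i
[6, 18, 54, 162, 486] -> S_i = 6*3^i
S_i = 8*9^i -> [8, 72, 648, 5832, 52488]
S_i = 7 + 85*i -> [7, 92, 177, 262, 347]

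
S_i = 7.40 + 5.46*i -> [7.4, 12.86, 18.32, 23.78, 29.24]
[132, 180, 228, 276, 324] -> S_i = 132 + 48*i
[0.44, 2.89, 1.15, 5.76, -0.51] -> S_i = Random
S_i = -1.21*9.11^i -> [-1.21, -11.02, -100.42, -914.83, -8334.1]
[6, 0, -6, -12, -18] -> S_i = 6 + -6*i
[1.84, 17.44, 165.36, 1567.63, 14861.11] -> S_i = 1.84*9.48^i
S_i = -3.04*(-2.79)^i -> [-3.04, 8.48, -23.66, 66.02, -184.2]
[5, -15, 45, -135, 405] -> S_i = 5*-3^i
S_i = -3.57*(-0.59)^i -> [-3.57, 2.11, -1.24, 0.73, -0.43]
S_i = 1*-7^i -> [1, -7, 49, -343, 2401]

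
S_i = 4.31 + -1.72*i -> [4.31, 2.59, 0.87, -0.85, -2.57]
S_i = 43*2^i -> [43, 86, 172, 344, 688]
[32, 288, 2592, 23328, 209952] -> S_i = 32*9^i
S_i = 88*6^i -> [88, 528, 3168, 19008, 114048]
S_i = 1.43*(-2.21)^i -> [1.43, -3.16, 6.98, -15.44, 34.11]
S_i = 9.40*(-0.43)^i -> [9.4, -4.04, 1.74, -0.75, 0.32]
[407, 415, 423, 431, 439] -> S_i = 407 + 8*i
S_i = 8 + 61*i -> [8, 69, 130, 191, 252]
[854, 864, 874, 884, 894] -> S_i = 854 + 10*i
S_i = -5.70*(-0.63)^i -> [-5.7, 3.59, -2.26, 1.43, -0.9]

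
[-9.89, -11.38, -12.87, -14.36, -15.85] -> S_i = -9.89 + -1.49*i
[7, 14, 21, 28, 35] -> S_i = 7 + 7*i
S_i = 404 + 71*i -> [404, 475, 546, 617, 688]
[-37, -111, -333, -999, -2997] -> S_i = -37*3^i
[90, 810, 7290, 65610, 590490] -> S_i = 90*9^i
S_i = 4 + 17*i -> [4, 21, 38, 55, 72]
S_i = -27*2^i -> [-27, -54, -108, -216, -432]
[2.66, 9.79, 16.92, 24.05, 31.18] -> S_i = 2.66 + 7.13*i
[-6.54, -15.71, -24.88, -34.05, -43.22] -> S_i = -6.54 + -9.17*i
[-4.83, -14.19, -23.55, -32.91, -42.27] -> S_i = -4.83 + -9.36*i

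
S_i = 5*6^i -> [5, 30, 180, 1080, 6480]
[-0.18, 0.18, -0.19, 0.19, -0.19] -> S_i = -0.18*(-1.02)^i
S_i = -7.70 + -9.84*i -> [-7.7, -17.54, -27.38, -37.22, -47.06]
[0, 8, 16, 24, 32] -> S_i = 0 + 8*i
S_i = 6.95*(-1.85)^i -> [6.95, -12.86, 23.79, -44.0, 81.41]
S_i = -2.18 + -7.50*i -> [-2.18, -9.68, -17.18, -24.68, -32.18]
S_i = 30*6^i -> [30, 180, 1080, 6480, 38880]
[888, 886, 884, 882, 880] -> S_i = 888 + -2*i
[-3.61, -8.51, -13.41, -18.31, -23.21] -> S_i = -3.61 + -4.90*i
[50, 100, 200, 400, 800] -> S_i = 50*2^i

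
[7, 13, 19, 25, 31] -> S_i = 7 + 6*i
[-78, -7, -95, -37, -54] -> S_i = Random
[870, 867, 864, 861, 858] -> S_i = 870 + -3*i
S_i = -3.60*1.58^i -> [-3.6, -5.69, -8.99, -14.2, -22.44]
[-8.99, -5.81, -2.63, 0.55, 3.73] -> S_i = -8.99 + 3.18*i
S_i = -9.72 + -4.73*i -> [-9.72, -14.45, -19.18, -23.91, -28.64]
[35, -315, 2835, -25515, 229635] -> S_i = 35*-9^i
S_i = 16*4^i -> [16, 64, 256, 1024, 4096]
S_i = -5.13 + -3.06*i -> [-5.13, -8.19, -11.25, -14.31, -17.37]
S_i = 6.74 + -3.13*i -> [6.74, 3.61, 0.48, -2.65, -5.78]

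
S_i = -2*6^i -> [-2, -12, -72, -432, -2592]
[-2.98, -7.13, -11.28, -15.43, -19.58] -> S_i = -2.98 + -4.15*i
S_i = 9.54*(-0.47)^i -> [9.54, -4.48, 2.11, -0.99, 0.47]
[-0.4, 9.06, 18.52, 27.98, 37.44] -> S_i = -0.40 + 9.46*i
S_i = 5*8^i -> [5, 40, 320, 2560, 20480]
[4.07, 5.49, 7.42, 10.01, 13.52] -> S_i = 4.07*1.35^i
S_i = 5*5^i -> [5, 25, 125, 625, 3125]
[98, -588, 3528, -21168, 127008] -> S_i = 98*-6^i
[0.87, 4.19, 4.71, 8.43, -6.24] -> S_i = Random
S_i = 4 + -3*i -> [4, 1, -2, -5, -8]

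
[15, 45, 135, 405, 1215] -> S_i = 15*3^i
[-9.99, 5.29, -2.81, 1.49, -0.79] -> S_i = -9.99*(-0.53)^i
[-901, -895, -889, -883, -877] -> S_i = -901 + 6*i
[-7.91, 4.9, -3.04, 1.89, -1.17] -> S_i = -7.91*(-0.62)^i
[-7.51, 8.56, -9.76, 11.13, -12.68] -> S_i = -7.51*(-1.14)^i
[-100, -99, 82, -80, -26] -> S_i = Random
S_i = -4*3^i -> [-4, -12, -36, -108, -324]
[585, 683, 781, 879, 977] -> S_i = 585 + 98*i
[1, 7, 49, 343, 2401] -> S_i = 1*7^i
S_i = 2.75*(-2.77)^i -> [2.75, -7.62, 21.1, -58.45, 161.9]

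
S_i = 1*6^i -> [1, 6, 36, 216, 1296]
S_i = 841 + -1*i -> [841, 840, 839, 838, 837]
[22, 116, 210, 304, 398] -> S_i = 22 + 94*i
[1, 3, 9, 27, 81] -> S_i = 1*3^i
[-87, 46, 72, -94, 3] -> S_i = Random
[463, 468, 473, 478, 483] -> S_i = 463 + 5*i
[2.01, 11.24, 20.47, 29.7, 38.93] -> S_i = 2.01 + 9.23*i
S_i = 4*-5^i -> [4, -20, 100, -500, 2500]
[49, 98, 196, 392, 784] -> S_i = 49*2^i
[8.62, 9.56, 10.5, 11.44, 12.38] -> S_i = 8.62 + 0.94*i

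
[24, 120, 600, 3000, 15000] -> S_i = 24*5^i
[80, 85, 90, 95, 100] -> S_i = 80 + 5*i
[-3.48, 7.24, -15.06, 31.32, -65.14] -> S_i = -3.48*(-2.08)^i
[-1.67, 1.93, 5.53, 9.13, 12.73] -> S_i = -1.67 + 3.60*i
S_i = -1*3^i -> [-1, -3, -9, -27, -81]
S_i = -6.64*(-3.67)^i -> [-6.64, 24.37, -89.43, 328.22, -1204.57]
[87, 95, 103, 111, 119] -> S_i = 87 + 8*i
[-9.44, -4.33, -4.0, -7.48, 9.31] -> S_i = Random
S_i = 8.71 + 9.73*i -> [8.71, 18.44, 28.17, 37.9, 47.63]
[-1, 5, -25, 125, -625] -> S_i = -1*-5^i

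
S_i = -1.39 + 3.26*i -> [-1.39, 1.87, 5.13, 8.39, 11.65]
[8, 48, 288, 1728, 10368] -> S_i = 8*6^i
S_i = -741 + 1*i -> [-741, -740, -739, -738, -737]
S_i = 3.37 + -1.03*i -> [3.37, 2.34, 1.31, 0.28, -0.75]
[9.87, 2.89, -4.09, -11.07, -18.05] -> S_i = 9.87 + -6.98*i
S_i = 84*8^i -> [84, 672, 5376, 43008, 344064]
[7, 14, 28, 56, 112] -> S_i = 7*2^i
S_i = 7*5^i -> [7, 35, 175, 875, 4375]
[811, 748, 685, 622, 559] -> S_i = 811 + -63*i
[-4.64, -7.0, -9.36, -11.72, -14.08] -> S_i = -4.64 + -2.36*i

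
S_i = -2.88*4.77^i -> [-2.88, -13.74, -65.53, -312.57, -1490.96]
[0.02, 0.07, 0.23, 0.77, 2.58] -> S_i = 0.02*3.37^i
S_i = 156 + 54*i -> [156, 210, 264, 318, 372]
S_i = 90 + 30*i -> [90, 120, 150, 180, 210]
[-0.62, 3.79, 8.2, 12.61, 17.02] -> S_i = -0.62 + 4.41*i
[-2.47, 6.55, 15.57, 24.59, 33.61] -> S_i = -2.47 + 9.02*i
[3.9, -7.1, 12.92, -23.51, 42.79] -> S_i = 3.90*(-1.82)^i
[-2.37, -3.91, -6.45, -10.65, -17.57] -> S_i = -2.37*1.65^i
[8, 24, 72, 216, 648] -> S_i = 8*3^i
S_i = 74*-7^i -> [74, -518, 3626, -25382, 177674]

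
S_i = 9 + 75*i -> [9, 84, 159, 234, 309]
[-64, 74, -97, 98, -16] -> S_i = Random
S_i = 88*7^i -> [88, 616, 4312, 30184, 211288]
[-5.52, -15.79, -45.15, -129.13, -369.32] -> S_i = -5.52*2.86^i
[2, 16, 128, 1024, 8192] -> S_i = 2*8^i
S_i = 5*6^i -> [5, 30, 180, 1080, 6480]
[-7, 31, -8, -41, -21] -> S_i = Random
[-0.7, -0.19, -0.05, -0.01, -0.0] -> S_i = -0.70*0.27^i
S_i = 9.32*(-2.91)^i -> [9.32, -27.12, 78.92, -229.67, 668.33]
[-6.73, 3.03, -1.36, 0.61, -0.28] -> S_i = -6.73*(-0.45)^i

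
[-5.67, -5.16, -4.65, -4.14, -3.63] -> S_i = -5.67 + 0.51*i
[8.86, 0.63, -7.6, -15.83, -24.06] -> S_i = 8.86 + -8.23*i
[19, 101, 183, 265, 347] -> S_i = 19 + 82*i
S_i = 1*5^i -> [1, 5, 25, 125, 625]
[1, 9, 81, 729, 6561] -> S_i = 1*9^i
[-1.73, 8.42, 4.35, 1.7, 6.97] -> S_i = Random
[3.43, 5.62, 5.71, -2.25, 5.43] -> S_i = Random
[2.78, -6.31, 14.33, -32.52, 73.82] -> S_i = 2.78*(-2.27)^i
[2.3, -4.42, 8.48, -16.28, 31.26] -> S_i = 2.30*(-1.92)^i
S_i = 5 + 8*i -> [5, 13, 21, 29, 37]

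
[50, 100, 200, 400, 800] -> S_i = 50*2^i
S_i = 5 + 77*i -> [5, 82, 159, 236, 313]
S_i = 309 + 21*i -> [309, 330, 351, 372, 393]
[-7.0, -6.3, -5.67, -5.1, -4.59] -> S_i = -7.00*0.90^i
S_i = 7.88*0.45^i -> [7.88, 3.55, 1.6, 0.72, 0.32]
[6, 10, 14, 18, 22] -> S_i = 6 + 4*i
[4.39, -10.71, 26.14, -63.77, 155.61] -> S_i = 4.39*(-2.44)^i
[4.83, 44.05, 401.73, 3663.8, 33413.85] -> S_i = 4.83*9.12^i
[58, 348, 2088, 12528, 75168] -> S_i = 58*6^i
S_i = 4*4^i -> [4, 16, 64, 256, 1024]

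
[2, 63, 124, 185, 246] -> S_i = 2 + 61*i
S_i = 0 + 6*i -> [0, 6, 12, 18, 24]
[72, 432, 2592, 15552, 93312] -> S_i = 72*6^i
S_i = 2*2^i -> [2, 4, 8, 16, 32]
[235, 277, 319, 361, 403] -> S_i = 235 + 42*i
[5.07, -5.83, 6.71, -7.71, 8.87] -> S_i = 5.07*(-1.15)^i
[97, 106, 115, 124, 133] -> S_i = 97 + 9*i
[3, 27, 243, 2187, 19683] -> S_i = 3*9^i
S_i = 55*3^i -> [55, 165, 495, 1485, 4455]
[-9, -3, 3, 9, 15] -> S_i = -9 + 6*i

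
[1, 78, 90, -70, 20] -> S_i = Random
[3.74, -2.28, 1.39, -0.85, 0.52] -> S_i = 3.74*(-0.61)^i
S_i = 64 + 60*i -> [64, 124, 184, 244, 304]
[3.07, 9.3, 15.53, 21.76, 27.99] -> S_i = 3.07 + 6.23*i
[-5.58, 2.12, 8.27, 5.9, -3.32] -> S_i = Random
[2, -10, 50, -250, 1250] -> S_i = 2*-5^i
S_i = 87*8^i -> [87, 696, 5568, 44544, 356352]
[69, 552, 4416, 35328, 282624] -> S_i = 69*8^i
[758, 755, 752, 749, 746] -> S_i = 758 + -3*i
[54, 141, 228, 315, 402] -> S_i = 54 + 87*i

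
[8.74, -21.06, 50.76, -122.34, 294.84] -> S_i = 8.74*(-2.41)^i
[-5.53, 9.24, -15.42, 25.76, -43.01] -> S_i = -5.53*(-1.67)^i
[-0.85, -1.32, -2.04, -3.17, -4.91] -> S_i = -0.85*1.55^i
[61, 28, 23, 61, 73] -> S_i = Random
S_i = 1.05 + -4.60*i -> [1.05, -3.55, -8.15, -12.75, -17.35]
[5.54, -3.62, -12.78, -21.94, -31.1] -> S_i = 5.54 + -9.16*i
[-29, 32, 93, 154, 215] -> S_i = -29 + 61*i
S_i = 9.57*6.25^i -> [9.57, 59.81, 373.83, 2336.43, 14602.66]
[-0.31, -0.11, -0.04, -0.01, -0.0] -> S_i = -0.31*0.34^i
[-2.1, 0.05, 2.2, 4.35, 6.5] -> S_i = -2.10 + 2.15*i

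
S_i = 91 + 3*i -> [91, 94, 97, 100, 103]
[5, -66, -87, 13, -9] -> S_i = Random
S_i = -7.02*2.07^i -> [-7.02, -14.53, -30.08, -62.27, -128.89]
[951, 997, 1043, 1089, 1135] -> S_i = 951 + 46*i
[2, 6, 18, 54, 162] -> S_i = 2*3^i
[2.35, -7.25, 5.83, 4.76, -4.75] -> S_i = Random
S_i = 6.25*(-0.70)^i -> [6.25, -4.38, 3.06, -2.14, 1.5]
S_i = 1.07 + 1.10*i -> [1.07, 2.17, 3.27, 4.37, 5.47]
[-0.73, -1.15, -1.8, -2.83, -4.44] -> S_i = -0.73*1.57^i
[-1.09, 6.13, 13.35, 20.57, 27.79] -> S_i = -1.09 + 7.22*i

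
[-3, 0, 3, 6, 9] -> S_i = -3 + 3*i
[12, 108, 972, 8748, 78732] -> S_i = 12*9^i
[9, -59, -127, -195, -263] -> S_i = 9 + -68*i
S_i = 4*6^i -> [4, 24, 144, 864, 5184]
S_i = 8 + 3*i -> [8, 11, 14, 17, 20]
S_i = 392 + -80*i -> [392, 312, 232, 152, 72]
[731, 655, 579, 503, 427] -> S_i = 731 + -76*i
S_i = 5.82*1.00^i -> [5.82, 5.82, 5.82, 5.82, 5.82]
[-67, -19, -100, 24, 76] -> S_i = Random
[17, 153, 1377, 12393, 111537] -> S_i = 17*9^i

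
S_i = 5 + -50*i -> [5, -45, -95, -145, -195]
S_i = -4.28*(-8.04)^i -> [-4.28, 34.41, -276.67, 2224.4, -17884.14]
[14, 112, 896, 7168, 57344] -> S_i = 14*8^i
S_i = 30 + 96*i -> [30, 126, 222, 318, 414]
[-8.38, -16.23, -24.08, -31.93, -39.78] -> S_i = -8.38 + -7.85*i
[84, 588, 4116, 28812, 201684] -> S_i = 84*7^i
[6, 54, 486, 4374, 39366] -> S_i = 6*9^i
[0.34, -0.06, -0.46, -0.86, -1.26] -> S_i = 0.34 + -0.40*i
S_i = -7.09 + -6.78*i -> [-7.09, -13.87, -20.65, -27.43, -34.21]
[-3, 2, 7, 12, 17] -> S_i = -3 + 5*i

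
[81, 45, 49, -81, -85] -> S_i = Random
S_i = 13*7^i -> [13, 91, 637, 4459, 31213]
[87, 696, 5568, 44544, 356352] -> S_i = 87*8^i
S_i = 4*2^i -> [4, 8, 16, 32, 64]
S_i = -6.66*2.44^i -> [-6.66, -16.25, -39.65, -96.75, -236.07]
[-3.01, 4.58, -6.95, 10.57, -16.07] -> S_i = -3.01*(-1.52)^i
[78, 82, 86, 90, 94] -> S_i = 78 + 4*i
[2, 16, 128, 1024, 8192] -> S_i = 2*8^i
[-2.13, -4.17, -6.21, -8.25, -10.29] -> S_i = -2.13 + -2.04*i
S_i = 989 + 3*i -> [989, 992, 995, 998, 1001]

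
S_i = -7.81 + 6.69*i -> [-7.81, -1.12, 5.57, 12.26, 18.95]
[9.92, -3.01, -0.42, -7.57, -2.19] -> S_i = Random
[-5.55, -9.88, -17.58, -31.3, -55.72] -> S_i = -5.55*1.78^i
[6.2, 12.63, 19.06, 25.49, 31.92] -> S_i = 6.20 + 6.43*i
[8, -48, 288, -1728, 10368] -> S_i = 8*-6^i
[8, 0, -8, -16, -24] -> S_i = 8 + -8*i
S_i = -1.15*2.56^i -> [-1.15, -2.94, -7.54, -19.29, -49.39]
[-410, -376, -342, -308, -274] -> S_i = -410 + 34*i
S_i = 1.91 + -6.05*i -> [1.91, -4.14, -10.19, -16.24, -22.29]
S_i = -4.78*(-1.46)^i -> [-4.78, 6.98, -10.19, 14.88, -21.72]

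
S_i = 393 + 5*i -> [393, 398, 403, 408, 413]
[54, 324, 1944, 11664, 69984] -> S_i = 54*6^i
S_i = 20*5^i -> [20, 100, 500, 2500, 12500]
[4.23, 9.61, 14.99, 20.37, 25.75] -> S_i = 4.23 + 5.38*i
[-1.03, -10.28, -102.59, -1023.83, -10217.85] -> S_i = -1.03*9.98^i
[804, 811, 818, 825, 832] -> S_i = 804 + 7*i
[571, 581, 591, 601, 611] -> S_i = 571 + 10*i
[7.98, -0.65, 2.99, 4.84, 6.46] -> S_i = Random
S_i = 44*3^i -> [44, 132, 396, 1188, 3564]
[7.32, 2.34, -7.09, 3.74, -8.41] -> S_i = Random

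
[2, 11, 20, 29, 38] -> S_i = 2 + 9*i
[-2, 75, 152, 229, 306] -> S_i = -2 + 77*i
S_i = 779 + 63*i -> [779, 842, 905, 968, 1031]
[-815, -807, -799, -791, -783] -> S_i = -815 + 8*i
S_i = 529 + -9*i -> [529, 520, 511, 502, 493]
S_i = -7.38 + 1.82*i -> [-7.38, -5.56, -3.74, -1.92, -0.1]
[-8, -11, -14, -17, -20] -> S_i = -8 + -3*i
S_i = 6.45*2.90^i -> [6.45, 18.7, 54.24, 157.31, 456.2]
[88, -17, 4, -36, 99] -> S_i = Random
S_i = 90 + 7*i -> [90, 97, 104, 111, 118]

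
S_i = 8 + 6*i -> [8, 14, 20, 26, 32]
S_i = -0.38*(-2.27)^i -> [-0.38, 0.86, -1.96, 4.44, -10.09]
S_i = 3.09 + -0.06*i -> [3.09, 3.03, 2.97, 2.91, 2.85]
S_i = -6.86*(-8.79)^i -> [-6.86, 60.3, -530.03, 4658.98, -40952.42]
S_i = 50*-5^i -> [50, -250, 1250, -6250, 31250]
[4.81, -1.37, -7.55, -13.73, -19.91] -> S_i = 4.81 + -6.18*i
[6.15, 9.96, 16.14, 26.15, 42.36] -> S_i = 6.15*1.62^i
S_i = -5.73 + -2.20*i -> [-5.73, -7.93, -10.13, -12.33, -14.53]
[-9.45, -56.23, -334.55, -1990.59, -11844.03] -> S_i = -9.45*5.95^i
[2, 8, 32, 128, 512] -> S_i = 2*4^i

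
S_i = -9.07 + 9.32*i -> [-9.07, 0.25, 9.57, 18.89, 28.21]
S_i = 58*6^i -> [58, 348, 2088, 12528, 75168]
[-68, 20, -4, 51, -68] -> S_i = Random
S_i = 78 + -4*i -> [78, 74, 70, 66, 62]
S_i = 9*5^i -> [9, 45, 225, 1125, 5625]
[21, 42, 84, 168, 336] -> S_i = 21*2^i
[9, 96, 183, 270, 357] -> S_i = 9 + 87*i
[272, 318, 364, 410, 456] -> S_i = 272 + 46*i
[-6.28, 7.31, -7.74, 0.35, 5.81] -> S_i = Random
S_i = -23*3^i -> [-23, -69, -207, -621, -1863]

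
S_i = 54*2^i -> [54, 108, 216, 432, 864]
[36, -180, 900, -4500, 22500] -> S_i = 36*-5^i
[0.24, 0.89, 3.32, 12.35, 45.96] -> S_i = 0.24*3.72^i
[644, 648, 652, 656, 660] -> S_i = 644 + 4*i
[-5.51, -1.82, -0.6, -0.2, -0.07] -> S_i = -5.51*0.33^i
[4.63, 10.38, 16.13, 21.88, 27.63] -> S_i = 4.63 + 5.75*i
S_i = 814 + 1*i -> [814, 815, 816, 817, 818]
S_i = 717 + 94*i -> [717, 811, 905, 999, 1093]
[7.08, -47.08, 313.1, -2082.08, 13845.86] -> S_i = 7.08*(-6.65)^i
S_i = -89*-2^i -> [-89, 178, -356, 712, -1424]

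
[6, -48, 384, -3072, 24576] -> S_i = 6*-8^i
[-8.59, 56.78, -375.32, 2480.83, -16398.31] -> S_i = -8.59*(-6.61)^i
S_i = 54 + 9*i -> [54, 63, 72, 81, 90]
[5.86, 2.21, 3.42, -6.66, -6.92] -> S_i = Random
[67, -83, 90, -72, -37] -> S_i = Random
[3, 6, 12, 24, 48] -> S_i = 3*2^i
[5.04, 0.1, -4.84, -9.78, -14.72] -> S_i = 5.04 + -4.94*i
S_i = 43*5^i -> [43, 215, 1075, 5375, 26875]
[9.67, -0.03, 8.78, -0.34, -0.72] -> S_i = Random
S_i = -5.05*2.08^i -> [-5.05, -10.5, -21.85, -45.44, -94.52]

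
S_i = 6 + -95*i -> [6, -89, -184, -279, -374]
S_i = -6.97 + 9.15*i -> [-6.97, 2.18, 11.33, 20.48, 29.63]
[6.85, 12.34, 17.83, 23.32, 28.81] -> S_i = 6.85 + 5.49*i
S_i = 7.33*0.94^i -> [7.33, 6.89, 6.48, 6.09, 5.72]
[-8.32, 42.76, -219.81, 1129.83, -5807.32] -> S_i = -8.32*(-5.14)^i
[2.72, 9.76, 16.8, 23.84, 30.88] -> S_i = 2.72 + 7.04*i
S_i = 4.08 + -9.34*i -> [4.08, -5.26, -14.6, -23.94, -33.28]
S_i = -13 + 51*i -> [-13, 38, 89, 140, 191]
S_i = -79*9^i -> [-79, -711, -6399, -57591, -518319]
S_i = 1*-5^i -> [1, -5, 25, -125, 625]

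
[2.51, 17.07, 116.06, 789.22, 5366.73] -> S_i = 2.51*6.80^i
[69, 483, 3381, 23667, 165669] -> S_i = 69*7^i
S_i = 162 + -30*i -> [162, 132, 102, 72, 42]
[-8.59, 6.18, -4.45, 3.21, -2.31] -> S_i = -8.59*(-0.72)^i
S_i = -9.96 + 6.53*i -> [-9.96, -3.43, 3.1, 9.63, 16.16]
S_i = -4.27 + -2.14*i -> [-4.27, -6.41, -8.55, -10.69, -12.83]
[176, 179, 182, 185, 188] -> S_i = 176 + 3*i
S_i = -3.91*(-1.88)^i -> [-3.91, 7.35, -13.82, 25.98, -48.84]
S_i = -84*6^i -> [-84, -504, -3024, -18144, -108864]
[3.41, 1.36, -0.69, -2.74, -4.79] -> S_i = 3.41 + -2.05*i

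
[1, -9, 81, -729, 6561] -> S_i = 1*-9^i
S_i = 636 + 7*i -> [636, 643, 650, 657, 664]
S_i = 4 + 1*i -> [4, 5, 6, 7, 8]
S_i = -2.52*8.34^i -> [-2.52, -21.02, -175.28, -1461.84, -12191.71]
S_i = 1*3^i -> [1, 3, 9, 27, 81]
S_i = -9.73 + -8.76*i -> [-9.73, -18.49, -27.25, -36.01, -44.77]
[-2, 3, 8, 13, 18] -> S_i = -2 + 5*i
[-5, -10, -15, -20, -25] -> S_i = -5 + -5*i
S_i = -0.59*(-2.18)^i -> [-0.59, 1.29, -2.8, 6.11, -13.33]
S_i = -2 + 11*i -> [-2, 9, 20, 31, 42]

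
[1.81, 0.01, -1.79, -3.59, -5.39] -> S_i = 1.81 + -1.80*i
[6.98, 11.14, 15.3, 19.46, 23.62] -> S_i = 6.98 + 4.16*i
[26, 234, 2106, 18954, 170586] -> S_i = 26*9^i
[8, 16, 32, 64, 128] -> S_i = 8*2^i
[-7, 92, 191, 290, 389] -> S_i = -7 + 99*i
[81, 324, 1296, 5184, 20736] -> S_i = 81*4^i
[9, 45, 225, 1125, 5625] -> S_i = 9*5^i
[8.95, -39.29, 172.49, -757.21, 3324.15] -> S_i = 8.95*(-4.39)^i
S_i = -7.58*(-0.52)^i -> [-7.58, 3.94, -2.05, 1.07, -0.55]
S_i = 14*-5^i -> [14, -70, 350, -1750, 8750]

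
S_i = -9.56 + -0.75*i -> [-9.56, -10.31, -11.06, -11.81, -12.56]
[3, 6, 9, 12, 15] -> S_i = 3 + 3*i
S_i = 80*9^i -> [80, 720, 6480, 58320, 524880]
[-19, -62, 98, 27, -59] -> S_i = Random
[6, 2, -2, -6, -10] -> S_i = 6 + -4*i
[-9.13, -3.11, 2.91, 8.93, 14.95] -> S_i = -9.13 + 6.02*i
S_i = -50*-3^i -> [-50, 150, -450, 1350, -4050]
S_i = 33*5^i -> [33, 165, 825, 4125, 20625]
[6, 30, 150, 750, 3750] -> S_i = 6*5^i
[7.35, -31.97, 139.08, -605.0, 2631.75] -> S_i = 7.35*(-4.35)^i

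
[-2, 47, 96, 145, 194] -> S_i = -2 + 49*i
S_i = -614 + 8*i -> [-614, -606, -598, -590, -582]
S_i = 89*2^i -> [89, 178, 356, 712, 1424]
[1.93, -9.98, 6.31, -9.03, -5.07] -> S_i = Random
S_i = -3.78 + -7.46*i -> [-3.78, -11.24, -18.7, -26.16, -33.62]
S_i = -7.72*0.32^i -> [-7.72, -2.47, -0.79, -0.25, -0.08]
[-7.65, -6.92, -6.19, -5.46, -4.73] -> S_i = -7.65 + 0.73*i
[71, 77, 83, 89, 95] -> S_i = 71 + 6*i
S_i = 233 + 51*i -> [233, 284, 335, 386, 437]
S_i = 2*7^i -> [2, 14, 98, 686, 4802]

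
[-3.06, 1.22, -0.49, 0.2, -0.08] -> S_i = -3.06*(-0.40)^i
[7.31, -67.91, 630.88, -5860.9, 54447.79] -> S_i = 7.31*(-9.29)^i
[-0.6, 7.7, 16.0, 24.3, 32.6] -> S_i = -0.60 + 8.30*i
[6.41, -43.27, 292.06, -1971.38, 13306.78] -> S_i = 6.41*(-6.75)^i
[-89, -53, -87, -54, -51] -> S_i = Random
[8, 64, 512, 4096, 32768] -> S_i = 8*8^i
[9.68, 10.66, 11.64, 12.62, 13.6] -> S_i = 9.68 + 0.98*i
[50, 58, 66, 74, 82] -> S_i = 50 + 8*i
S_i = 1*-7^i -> [1, -7, 49, -343, 2401]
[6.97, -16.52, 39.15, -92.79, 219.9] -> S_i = 6.97*(-2.37)^i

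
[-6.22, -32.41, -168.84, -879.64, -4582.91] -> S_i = -6.22*5.21^i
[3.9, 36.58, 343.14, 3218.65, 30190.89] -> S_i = 3.90*9.38^i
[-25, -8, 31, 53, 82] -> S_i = Random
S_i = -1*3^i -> [-1, -3, -9, -27, -81]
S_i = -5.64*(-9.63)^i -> [-5.64, 54.31, -523.04, 5036.84, -48504.75]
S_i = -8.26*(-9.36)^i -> [-8.26, 77.31, -723.66, 6773.41, -63399.15]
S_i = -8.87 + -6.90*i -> [-8.87, -15.77, -22.67, -29.57, -36.47]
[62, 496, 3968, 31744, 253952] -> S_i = 62*8^i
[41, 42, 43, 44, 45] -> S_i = 41 + 1*i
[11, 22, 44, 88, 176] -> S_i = 11*2^i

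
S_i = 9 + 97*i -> [9, 106, 203, 300, 397]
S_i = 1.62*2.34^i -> [1.62, 3.79, 8.87, 20.76, 48.57]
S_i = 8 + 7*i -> [8, 15, 22, 29, 36]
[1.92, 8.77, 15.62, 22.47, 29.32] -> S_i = 1.92 + 6.85*i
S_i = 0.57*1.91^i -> [0.57, 1.09, 2.08, 3.97, 7.59]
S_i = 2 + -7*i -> [2, -5, -12, -19, -26]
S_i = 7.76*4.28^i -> [7.76, 33.21, 142.15, 608.41, 2603.97]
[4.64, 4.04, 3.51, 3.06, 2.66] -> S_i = 4.64*0.87^i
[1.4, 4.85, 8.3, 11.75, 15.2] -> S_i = 1.40 + 3.45*i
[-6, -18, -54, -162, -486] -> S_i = -6*3^i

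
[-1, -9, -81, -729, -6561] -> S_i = -1*9^i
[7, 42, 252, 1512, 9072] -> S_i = 7*6^i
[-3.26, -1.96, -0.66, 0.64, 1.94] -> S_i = -3.26 + 1.30*i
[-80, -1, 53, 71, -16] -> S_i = Random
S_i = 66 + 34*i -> [66, 100, 134, 168, 202]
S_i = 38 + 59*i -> [38, 97, 156, 215, 274]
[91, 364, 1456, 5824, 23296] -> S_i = 91*4^i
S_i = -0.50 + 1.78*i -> [-0.5, 1.28, 3.06, 4.84, 6.62]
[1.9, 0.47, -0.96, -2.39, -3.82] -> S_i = 1.90 + -1.43*i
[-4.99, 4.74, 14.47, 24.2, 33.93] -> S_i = -4.99 + 9.73*i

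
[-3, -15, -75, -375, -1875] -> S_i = -3*5^i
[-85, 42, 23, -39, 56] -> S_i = Random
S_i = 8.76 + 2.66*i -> [8.76, 11.42, 14.08, 16.74, 19.4]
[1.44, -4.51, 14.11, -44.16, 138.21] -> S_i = 1.44*(-3.13)^i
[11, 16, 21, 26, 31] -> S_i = 11 + 5*i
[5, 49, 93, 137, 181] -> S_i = 5 + 44*i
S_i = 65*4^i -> [65, 260, 1040, 4160, 16640]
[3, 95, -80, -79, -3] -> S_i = Random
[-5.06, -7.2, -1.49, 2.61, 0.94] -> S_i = Random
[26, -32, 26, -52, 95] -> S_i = Random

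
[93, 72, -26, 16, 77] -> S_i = Random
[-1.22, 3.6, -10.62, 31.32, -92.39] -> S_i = -1.22*(-2.95)^i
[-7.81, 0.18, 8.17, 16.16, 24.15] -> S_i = -7.81 + 7.99*i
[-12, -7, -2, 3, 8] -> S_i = -12 + 5*i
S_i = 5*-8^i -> [5, -40, 320, -2560, 20480]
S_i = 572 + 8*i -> [572, 580, 588, 596, 604]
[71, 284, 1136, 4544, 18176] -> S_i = 71*4^i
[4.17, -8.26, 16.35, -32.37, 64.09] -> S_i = 4.17*(-1.98)^i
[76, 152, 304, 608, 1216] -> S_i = 76*2^i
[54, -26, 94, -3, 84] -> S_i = Random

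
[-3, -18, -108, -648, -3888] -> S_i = -3*6^i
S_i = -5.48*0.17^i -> [-5.48, -0.93, -0.16, -0.03, -0.0]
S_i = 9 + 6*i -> [9, 15, 21, 27, 33]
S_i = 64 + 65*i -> [64, 129, 194, 259, 324]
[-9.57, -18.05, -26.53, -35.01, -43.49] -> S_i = -9.57 + -8.48*i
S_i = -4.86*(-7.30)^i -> [-4.86, 35.48, -258.99, 1890.62, -13801.55]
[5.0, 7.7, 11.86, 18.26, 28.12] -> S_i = 5.00*1.54^i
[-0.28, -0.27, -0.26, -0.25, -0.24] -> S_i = -0.28*0.96^i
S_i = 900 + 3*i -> [900, 903, 906, 909, 912]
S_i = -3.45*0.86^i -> [-3.45, -2.97, -2.55, -2.19, -1.89]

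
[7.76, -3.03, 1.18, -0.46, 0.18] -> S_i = 7.76*(-0.39)^i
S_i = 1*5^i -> [1, 5, 25, 125, 625]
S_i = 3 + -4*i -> [3, -1, -5, -9, -13]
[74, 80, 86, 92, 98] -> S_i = 74 + 6*i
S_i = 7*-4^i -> [7, -28, 112, -448, 1792]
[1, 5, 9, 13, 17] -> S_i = 1 + 4*i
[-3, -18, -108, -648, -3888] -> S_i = -3*6^i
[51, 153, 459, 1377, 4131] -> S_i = 51*3^i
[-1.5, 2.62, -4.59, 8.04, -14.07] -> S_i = -1.50*(-1.75)^i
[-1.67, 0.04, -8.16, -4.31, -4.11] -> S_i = Random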